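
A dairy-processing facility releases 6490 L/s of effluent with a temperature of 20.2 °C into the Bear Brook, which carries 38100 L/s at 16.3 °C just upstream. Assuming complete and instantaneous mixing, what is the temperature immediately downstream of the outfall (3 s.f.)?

Flow-weighted mixing: C = (Q_r C_r + Q_w C_w)/(Q_r + Q_w)
= (38100×16.3 + 6490×20.2)/(38100 + 6490) = 752100/44590 = 16.87 °C.

16.9 °C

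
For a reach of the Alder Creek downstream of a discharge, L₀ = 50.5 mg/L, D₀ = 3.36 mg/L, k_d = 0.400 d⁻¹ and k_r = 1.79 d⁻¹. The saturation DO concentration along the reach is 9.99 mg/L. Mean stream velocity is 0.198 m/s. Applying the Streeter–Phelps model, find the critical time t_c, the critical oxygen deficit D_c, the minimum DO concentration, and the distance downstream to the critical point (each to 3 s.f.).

t_c ≈ 0.889 d; D_c ≈ 7.91 mg/L; min DO ≈ 2.08 mg/L; x_c ≈ 15.2 km

At the critical point dD/dt = 0, so k_d L₀ e^(−k_d t) = k_r D. Substituting D(t) from the Streeter–Phelps equation and solving for t gives
t_c = ln[(k_r/k_d)(1 − D₀(k_r−k_d)/(k_d L₀))] / (k_r−k_d).
Here k_r−k_d = 1.390 d⁻¹ and 1 − D₀(k_r−k_d)/(k_d L₀) = 1 − 3.36×1.390/(0.400×50.5) = 0.7688, so
t_c = ln(4.475 × 0.7688) / 1.390 = 1.236 / 1.390 = 0.8889 d.
D_c = (k_d/k_r) L₀ e^(−k_d t_c) = (0.400/1.79) × 50.5 × e^(−0.400×0.8889) = 0.2235 × 50.5 × 0.7008 = 7.908 mg/L.
Minimum DO = C_s − D_c = 9.99 − 7.908 = 2.082 mg/L.
x_c = v t_c = 0.198 m/s × 0.8889 d × 86400 s/d = 15210 m ≈ 15.2 km.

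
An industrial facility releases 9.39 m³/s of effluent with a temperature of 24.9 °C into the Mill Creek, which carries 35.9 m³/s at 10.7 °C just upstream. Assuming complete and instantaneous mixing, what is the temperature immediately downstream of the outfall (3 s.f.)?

Flow-weighted mixing: C = (Q_r C_r + Q_w C_w)/(Q_r + Q_w)
= (35.9×10.7 + 9.39×24.9)/(35.9 + 9.39) = 617.9/45.29 = 13.64 °C.

13.6 °C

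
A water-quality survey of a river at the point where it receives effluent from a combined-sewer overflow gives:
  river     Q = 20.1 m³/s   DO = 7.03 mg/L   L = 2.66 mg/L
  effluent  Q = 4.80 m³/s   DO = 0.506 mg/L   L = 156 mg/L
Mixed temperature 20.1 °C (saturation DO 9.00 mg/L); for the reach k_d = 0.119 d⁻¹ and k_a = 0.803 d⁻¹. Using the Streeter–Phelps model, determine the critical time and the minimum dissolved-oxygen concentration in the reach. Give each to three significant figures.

Mixed DO = (20.1×7.03 + 4.80×0.506)/(20.1+4.80) = 143.7/24.90 = 5.772 mg/L.
Mixed L₀ = (20.1×2.66 + 4.80×156)/(24.90) = 802.3/24.90 = 32.22 mg/L.
Initial deficit D₀ = C_s − DO₀ = 9.00 − 5.772 = 3.228 mg/L.
t_c = (1/0.6840) ln[(0.803/0.119)(1 − 3.228×0.6840/(0.119×32.22))] = 1.462 × ln(2.862) = 1.538 d.
D_c = (0.119/0.803) × 32.22 × e^(−0.119×1.538) = 0.1482 × 32.22 × 0.8328 = 3.976 mg/L.
Minimum DO = 9.00 − 3.976 = 5.024 mg/L.

t_c ≈ 1.54 d; minimum DO ≈ 5.02 mg/L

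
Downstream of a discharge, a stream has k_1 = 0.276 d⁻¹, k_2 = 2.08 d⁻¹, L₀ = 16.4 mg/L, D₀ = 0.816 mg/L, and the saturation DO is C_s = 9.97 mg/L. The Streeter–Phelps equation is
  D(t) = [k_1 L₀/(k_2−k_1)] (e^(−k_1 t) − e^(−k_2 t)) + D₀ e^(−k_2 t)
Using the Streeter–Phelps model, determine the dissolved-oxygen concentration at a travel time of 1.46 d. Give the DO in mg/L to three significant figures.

k_1 L₀/(k_2−k_1) = 0.276×16.4/(2.08−0.276) = 4.526/1.804 = 2.509 mg/L.
e^(−k_1 t) = e^(−0.276×1.460) = 0.6683; e^(−k_2 t) = e^(−2.08×1.460) = 0.04799.
D = 2.509 × (0.6683 − 0.04799) + 0.816 × 0.04799 = 1.557 + 0.03916 = 1.596 mg/L.
DO = C_s − D = 9.97 − 1.596 = 8.374 mg/L.

DO ≈ 8.37 mg/L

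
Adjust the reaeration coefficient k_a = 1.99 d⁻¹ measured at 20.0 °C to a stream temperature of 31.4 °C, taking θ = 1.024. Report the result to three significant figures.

k_a ≈ 2.61 d⁻¹

k_a(T₂) = k_a(T₁) · θ^(T₂−T₁) = 1.99 × 1.024^(31.4−20.0)
= 1.99 × 1.024^11.4 = 1.99 × 1.310 = 2.608 d⁻¹.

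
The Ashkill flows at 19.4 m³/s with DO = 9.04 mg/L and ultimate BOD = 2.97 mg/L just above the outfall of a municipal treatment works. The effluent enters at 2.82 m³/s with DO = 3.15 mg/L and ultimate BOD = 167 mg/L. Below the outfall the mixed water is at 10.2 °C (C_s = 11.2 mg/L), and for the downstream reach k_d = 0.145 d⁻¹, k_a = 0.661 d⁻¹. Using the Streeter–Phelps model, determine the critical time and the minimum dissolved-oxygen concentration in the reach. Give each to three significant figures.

t_c ≈ 1.83 d; minimum DO ≈ 7.20 mg/L

Mixed DO = (19.4×9.04 + 2.82×3.15)/(19.4+2.82) = 184.3/22.22 = 8.292 mg/L.
Mixed L₀ = (19.4×2.97 + 2.82×167)/(22.22) = 528.6/22.22 = 23.79 mg/L.
Initial deficit D₀ = C_s − DO₀ = 11.2 − 8.292 = 2.908 mg/L.
t_c = (1/0.5160) ln[(0.661/0.145)(1 − 2.908×0.5160/(0.145×23.79))] = 1.938 × ln(2.576) = 1.834 d.
D_c = (0.145/0.661) × 23.79 × e^(−0.145×1.834) = 0.2194 × 23.79 × 0.7665 = 4.000 mg/L.
Minimum DO = 11.2 − 4.000 = 7.200 mg/L.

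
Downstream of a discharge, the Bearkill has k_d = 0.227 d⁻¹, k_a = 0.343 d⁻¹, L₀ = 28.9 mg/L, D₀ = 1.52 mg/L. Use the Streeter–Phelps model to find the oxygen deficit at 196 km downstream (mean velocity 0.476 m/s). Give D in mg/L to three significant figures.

Travel time t = x/v = 196 km / (0.476 m/s) = 196000 m / 0.476 m/s = 411800 s = 4.766 d.
k_d L₀/(k_a−k_d) = 0.227×28.9/(0.343−0.227) = 6.560/0.1160 = 56.55 mg/L.
e^(−k_d t) = e^(−0.227×4.766) = 0.3390; e^(−k_a t) = e^(−0.343×4.766) = 0.1950.
D = 56.55 × (0.3390 − 0.1950) + 1.52 × 0.1950 = 8.141 + 0.2964 = 8.438 mg/L.

D ≈ 8.44 mg/L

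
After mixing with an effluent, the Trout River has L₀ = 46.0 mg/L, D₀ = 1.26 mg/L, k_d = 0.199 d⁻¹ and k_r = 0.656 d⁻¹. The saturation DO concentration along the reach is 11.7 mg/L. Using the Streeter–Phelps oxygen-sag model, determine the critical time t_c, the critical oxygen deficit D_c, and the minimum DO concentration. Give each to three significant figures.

t_c ≈ 2.47 d; D_c ≈ 8.54 mg/L; min DO ≈ 3.16 mg/L

At the critical point dD/dt = 0, so k_d L₀ e^(−k_d t) = k_r D. Substituting D(t) from the Streeter–Phelps equation and solving for t gives
t_c = ln[(k_r/k_d)(1 − D₀(k_r−k_d)/(k_d L₀))] / (k_r−k_d).
Here k_r−k_d = 0.4570 d⁻¹ and 1 − D₀(k_r−k_d)/(k_d L₀) = 1 − 1.26×0.4570/(0.199×46.0) = 0.9371, so
t_c = ln(3.296 × 0.9371) / 0.4570 = 1.128 / 0.4570 = 2.468 d.
L(t_c) = L₀ e^(−k_d t_c) = 46.0 × 0.6119 = 28.15 mg/L, and at the critical point k_r D_c = k_d L, so D_c = (0.199/0.656) × 28.15 = 8.539 mg/L.
Minimum DO = C_s − D_c = 11.7 − 8.539 = 3.161 mg/L.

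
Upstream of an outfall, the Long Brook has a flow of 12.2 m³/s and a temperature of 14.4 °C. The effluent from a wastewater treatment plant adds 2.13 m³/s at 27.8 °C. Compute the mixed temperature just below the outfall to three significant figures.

16.4 °C

Flow-weighted mixing: C = (Q_r C_r + Q_w C_w)/(Q_r + Q_w)
= (12.2×14.4 + 2.13×27.8)/(12.2 + 2.13) = 234.9/14.33 = 16.39 °C.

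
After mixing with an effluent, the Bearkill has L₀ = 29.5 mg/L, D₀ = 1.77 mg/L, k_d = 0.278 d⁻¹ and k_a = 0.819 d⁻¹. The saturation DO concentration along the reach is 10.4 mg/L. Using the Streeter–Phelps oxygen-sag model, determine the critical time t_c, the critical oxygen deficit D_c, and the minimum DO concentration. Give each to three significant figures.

t_c = [1/(k_a−k_d)] ln[(k_a/k_d)(1 − D₀(k_a−k_d)/(k_d L₀))]
= [1/(0.819−0.278)] ln[(0.819/0.278)(1 − 1.77×0.5410/(0.278×29.5))]
= (1/0.5410) ln[2.946 × 0.8832] = 1.848 × ln(2.602) = 1.848 × 0.9563 = 1.768 d.
D_c = (k_d/k_a) L₀ e^(−k_d t_c) = (0.278/0.819) × 29.5 × e^(−0.278×1.768) = 0.3394 × 29.5 × 0.6118 = 6.126 mg/L.
Minimum DO = C_s − D_c = 10.4 − 6.126 = 4.274 mg/L.

t_c ≈ 1.77 d; D_c ≈ 6.13 mg/L; min DO ≈ 4.27 mg/L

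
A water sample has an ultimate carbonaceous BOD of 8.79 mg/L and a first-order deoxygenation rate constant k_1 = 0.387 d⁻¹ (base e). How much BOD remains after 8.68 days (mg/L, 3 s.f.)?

L_t = L₀ e^(−k_1 t) = 8.79 × e^(−0.387×8.68) = 8.79 × 0.03476 = 0.3056 mg/L.

L ≈ 0.306 mg/L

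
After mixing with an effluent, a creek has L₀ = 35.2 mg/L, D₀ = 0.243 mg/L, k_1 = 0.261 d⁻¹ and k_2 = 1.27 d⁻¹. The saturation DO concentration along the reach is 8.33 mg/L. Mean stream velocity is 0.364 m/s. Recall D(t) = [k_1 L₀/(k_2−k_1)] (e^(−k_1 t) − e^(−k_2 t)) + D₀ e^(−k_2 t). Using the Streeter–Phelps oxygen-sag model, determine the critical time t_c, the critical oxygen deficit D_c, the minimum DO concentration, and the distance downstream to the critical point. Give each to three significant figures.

With k_2/k_1 = 4.866 and 1 − D₀(k_2−k_1)/(k_1 L₀) = 0.9733,
t_c = ln(4.866 × 0.9733) / (1.27 − 0.261) = ln(4.736) / 1.009 = 1.555/1.009 = 1.541 d.
L(t_c) = L₀ e^(−k_1 t_c) = 35.2 × 0.6688 = 23.54 mg/L, and at the critical point k_2 D_c = k_1 L, so D_c = (0.261/1.27) × 23.54 = 4.838 mg/L.
Minimum DO = C_s − D_c = 8.33 − 4.838 = 3.492 mg/L.
x_c = v t_c = 0.364 m/s × 1.541 d × 86400 s/d = 48470 m ≈ 48.5 km.

t_c ≈ 1.54 d; D_c ≈ 4.84 mg/L; min DO ≈ 3.49 mg/L; x_c ≈ 48.5 km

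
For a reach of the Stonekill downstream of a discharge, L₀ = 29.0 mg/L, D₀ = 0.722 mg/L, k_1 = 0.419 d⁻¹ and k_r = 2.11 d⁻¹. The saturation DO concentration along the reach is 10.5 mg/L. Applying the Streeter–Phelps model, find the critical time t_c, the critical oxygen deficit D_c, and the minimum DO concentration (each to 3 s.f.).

With k_r/k_1 = 5.036 and 1 − D₀(k_r−k_1)/(k_1 L₀) = 0.8995,
t_c = ln(5.036 × 0.8995) / (2.11 − 0.419) = ln(4.530) / 1.691 = 1.511/1.691 = 0.8934 d.
D_c = (k_1/k_r) L₀ e^(−k_1 t_c) = (0.419/2.11) × 29.0 × e^(−0.419×0.8934) = 0.1986 × 29.0 × 0.6878 = 3.961 mg/L.
Minimum DO = C_s − D_c = 10.5 − 3.961 = 6.539 mg/L.

t_c ≈ 0.893 d; D_c ≈ 3.96 mg/L; min DO ≈ 6.54 mg/L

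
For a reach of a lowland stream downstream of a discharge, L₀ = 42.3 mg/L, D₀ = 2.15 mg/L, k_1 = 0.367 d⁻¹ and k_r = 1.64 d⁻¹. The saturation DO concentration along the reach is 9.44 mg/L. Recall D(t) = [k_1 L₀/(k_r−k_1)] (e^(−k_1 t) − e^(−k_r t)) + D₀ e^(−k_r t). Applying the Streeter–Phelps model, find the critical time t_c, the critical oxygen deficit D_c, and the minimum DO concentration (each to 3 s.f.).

t_c ≈ 1.02 d; D_c ≈ 6.50 mg/L; min DO ≈ 2.94 mg/L

t_c = [1/(k_r−k_1)] ln[(k_r/k_1)(1 − D₀(k_r−k_1)/(k_1 L₀))]
= [1/(1.64−0.367)] ln[(1.64/0.367)(1 − 2.15×1.273/(0.367×42.3))]
= (1/1.273) ln[4.469 × 0.8237] = 0.7855 × ln(3.681) = 0.7855 × 1.303 = 1.024 d.
L(t_c) = L₀ e^(−k_1 t_c) = 42.3 × 0.6868 = 29.05 mg/L, and at the critical point k_r D_c = k_1 L, so D_c = (0.367/1.64) × 29.05 = 6.501 mg/L.
Minimum DO = C_s − D_c = 9.44 − 6.501 = 2.939 mg/L.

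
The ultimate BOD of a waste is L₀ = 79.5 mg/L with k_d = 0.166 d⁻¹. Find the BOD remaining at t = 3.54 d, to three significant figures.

L ≈ 44.2 mg/L

L_t = L₀ e^(−k_d t) = 79.5 × e^(−0.166×3.54) = 79.5 × 0.5556 = 44.17 mg/L.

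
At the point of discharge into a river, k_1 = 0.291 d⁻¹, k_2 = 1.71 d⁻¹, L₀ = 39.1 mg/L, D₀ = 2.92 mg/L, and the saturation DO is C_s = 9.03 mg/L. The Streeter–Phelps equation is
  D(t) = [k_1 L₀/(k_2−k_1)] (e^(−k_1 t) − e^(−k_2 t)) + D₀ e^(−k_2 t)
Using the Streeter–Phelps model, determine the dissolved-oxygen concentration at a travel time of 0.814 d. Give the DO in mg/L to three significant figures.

DO ≈ 3.97 mg/L

k_1 L₀/(k_2−k_1) = 0.291×39.1/(1.71−0.291) = 11.38/1.419 = 8.018 mg/L.
e^(−k_1 t) = e^(−0.291×0.8140) = 0.7891; e^(−k_2 t) = e^(−1.71×0.8140) = 0.2486.
D = 8.018 × (0.7891 − 0.2486) + 2.92 × 0.2486 = 4.334 + 0.7259 = 5.060 mg/L.
DO = C_s − D = 9.03 − 5.060 = 3.970 mg/L.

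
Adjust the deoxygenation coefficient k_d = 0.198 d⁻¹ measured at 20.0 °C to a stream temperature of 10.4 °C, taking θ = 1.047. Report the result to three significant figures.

k_d ≈ 0.127 d⁻¹

k_d(T₂) = k_d(T₁) · θ^(T₂−T₁) = 0.198 × 1.047^(10.4−20.0)
= 0.198 × 1.047^-9.60 = 0.198 × 0.6434 = 0.1274 d⁻¹.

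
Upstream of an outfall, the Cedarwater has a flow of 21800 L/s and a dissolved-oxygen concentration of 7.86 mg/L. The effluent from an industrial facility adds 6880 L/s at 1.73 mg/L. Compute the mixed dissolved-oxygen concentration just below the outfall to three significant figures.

Flow-weighted mixing: C = (Q_r C_r + Q_w C_w)/(Q_r + Q_w)
= (21800×7.86 + 6880×1.73)/(21800 + 6880) = 183300/28680 = 6.389 mg/L.

6.39 mg/L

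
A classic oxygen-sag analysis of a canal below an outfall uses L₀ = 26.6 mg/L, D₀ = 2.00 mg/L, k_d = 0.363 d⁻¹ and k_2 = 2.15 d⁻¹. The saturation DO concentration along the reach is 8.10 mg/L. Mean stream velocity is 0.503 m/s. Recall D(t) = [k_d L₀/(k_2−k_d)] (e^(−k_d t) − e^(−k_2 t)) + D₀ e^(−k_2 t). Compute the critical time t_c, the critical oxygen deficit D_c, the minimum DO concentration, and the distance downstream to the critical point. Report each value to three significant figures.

With k_2/k_d = 5.923 and 1 − D₀(k_2−k_d)/(k_d L₀) = 0.6299,
t_c = ln(5.923 × 0.6299) / (2.15 − 0.363) = ln(3.731) / 1.787 = 1.317/1.787 = 0.7367 d.
D_c = (k_d/k_2) L₀ e^(−k_d t_c) = (0.363/2.15) × 26.6 × e^(−0.363×0.7367) = 0.1688 × 26.6 × 0.7653 = 3.437 mg/L.
Minimum DO = C_s − D_c = 8.10 − 3.437 = 4.663 mg/L.
x_c = v t_c = 0.503 m/s × 0.7367 d × 86400 s/d = 32020 m ≈ 32.0 km.

t_c ≈ 0.737 d; D_c ≈ 3.44 mg/L; min DO ≈ 4.66 mg/L; x_c ≈ 32.0 km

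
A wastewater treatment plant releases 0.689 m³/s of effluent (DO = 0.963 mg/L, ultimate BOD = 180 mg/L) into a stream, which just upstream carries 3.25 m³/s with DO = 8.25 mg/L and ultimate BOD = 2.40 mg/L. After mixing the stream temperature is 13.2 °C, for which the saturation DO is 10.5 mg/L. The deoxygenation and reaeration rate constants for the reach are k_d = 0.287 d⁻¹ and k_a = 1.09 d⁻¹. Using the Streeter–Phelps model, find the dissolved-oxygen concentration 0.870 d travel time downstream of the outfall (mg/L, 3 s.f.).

DO ≈ 4.45 mg/L

Mixed DO = (3.25×8.25 + 0.689×0.963)/(3.25+0.689) = 27.48/3.939 = 6.975 mg/L.
Mixed L₀ = (3.25×2.40 + 0.689×180)/(3.939) = 131.8/3.939 = 33.47 mg/L.
Initial deficit D₀ = C_s − DO₀ = 10.5 − 6.975 = 3.525 mg/L.
D(0.870) = [0.287×33.47/(1.09−0.287)](e^(−0.287×0.870) − e^(−1.09×0.870)) + 3.525 e^(−1.09×0.870)
= 11.96 × (0.7790 − 0.3874) + 3.525 × 0.3874 = 6.050 mg/L.
DO = 10.5 − 6.050 = 4.450 mg/L.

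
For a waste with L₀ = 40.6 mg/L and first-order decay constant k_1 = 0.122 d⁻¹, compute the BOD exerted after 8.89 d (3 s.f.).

y_t = L₀(1 − e^(−k_1 t)) = 40.6 × (1 − e^(−0.122×8.89))
= 40.6 × (1 − 0.3380) = 40.6 × 0.6620 = 26.88 mg/L.

y ≈ 26.9 mg/L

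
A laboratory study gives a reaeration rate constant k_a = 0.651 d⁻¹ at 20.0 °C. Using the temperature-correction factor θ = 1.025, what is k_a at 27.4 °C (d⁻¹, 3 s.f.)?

k_a(T₂) = k_a(T₁) · θ^(T₂−T₁) = 0.651 × 1.025^(27.4−20.0)
= 0.651 × 1.025^7.40 = 0.651 × 1.200 = 0.7815 d⁻¹.

k_a ≈ 0.782 d⁻¹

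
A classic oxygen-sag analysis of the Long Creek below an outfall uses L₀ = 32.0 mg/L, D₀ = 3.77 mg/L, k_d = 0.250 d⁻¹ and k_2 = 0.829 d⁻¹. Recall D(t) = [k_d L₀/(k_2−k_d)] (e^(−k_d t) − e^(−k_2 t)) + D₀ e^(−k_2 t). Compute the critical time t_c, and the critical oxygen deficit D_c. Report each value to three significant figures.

t_c ≈ 1.52 d; D_c ≈ 6.60 mg/L

With k_2/k_d = 3.316 and 1 − D₀(k_2−k_d)/(k_d L₀) = 0.7271,
t_c = ln(3.316 × 0.7271) / (0.829 − 0.250) = ln(2.411) / 0.5790 = 0.8801/0.5790 = 1.520 d.
D_c = (k_d/k_2) L₀ e^(−k_d t_c) = (0.250/0.829) × 32.0 × e^(−0.250×1.520) = 0.3016 × 32.0 × 0.6838 = 6.599 mg/L.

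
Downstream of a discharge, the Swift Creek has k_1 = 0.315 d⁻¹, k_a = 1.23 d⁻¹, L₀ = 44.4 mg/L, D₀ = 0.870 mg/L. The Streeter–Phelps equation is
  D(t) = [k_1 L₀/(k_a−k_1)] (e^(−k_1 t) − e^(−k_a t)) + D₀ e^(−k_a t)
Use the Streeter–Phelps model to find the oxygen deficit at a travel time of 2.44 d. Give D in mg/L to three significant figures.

k_1 L₀/(k_a−k_1) = 0.315×44.4/(1.23−0.315) = 13.99/0.9150 = 15.29 mg/L.
e^(−k_1 t) = e^(−0.315×2.440) = 0.4637; e^(−k_a t) = e^(−1.23×2.440) = 0.04973.
D = 15.29 × (0.4637 − 0.04973) + 0.870 × 0.04973 = 6.327 + 0.04326 = 6.370 mg/L.

D ≈ 6.37 mg/L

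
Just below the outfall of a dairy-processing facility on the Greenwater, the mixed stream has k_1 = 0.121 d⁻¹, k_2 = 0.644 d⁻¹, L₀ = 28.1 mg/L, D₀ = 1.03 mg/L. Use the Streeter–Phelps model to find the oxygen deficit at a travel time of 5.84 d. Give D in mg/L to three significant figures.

k_1 L₀/(k_2−k_1) = 0.121×28.1/(0.644−0.121) = 3.400/0.5230 = 6.501 mg/L.
e^(−k_1 t) = e^(−0.121×5.840) = 0.4933; e^(−k_2 t) = e^(−0.644×5.840) = 0.02326.
D = 6.501 × (0.4933 − 0.02326) + 1.03 × 0.02326 = 3.056 + 0.02396 = 3.080 mg/L.

D ≈ 3.08 mg/L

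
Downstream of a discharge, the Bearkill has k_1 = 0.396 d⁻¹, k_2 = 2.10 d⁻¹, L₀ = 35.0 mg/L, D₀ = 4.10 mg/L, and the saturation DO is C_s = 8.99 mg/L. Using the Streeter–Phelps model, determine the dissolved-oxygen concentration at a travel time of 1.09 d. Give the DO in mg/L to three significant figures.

DO ≈ 4.12 mg/L

k_1 L₀/(k_2−k_1) = 0.396×35.0/(2.10−0.396) = 13.86/1.704 = 8.134 mg/L.
e^(−k_1 t) = e^(−0.396×1.090) = 0.6494; e^(−k_2 t) = e^(−2.10×1.090) = 0.1014.
D = 8.134 × (0.6494 − 0.1014) + 4.10 × 0.1014 = 4.458 + 0.4156 = 4.874 mg/L.
DO = C_s − D = 8.99 − 4.874 = 4.116 mg/L.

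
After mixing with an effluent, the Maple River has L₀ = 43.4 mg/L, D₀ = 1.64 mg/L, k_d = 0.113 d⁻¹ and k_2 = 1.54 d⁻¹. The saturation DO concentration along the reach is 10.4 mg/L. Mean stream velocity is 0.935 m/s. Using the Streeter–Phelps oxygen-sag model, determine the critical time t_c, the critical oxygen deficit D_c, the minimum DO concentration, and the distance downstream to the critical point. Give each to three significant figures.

t_c ≈ 1.38 d; D_c ≈ 2.73 mg/L; min DO ≈ 7.67 mg/L; x_c ≈ 111 km

At the critical point dD/dt = 0, so k_d L₀ e^(−k_d t) = k_2 D. Substituting D(t) from the Streeter–Phelps equation and solving for t gives
t_c = ln[(k_2/k_d)(1 − D₀(k_2−k_d)/(k_d L₀))] / (k_2−k_d).
Here k_2−k_d = 1.427 d⁻¹ and 1 − D₀(k_2−k_d)/(k_d L₀) = 1 − 1.64×1.427/(0.113×43.4) = 0.5228, so
t_c = ln(13.63 × 0.5228) / 1.427 = 1.964 / 1.427 = 1.376 d.
D_c = (k_d/k_2) L₀ e^(−k_d t_c) = (0.113/1.54) × 43.4 × e^(−0.113×1.376) = 0.07338 × 43.4 × 0.8560 = 2.726 mg/L.
Minimum DO = C_s − D_c = 10.4 − 2.726 = 7.674 mg/L.
x_c = v t_c = 0.935 m/s × 1.376 d × 86400 s/d = 111200 m ≈ 111 km.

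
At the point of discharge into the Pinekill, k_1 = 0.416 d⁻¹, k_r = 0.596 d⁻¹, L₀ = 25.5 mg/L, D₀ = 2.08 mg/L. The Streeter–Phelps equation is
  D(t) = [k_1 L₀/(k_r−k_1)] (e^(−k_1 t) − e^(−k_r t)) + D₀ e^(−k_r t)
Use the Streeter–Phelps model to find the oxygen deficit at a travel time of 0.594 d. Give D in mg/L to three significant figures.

D ≈ 6.13 mg/L

k_1 L₀/(k_r−k_1) = 0.416×25.5/(0.596−0.416) = 10.61/0.1800 = 58.93 mg/L.
e^(−k_1 t) = e^(−0.416×0.5940) = 0.7811; e^(−k_r t) = e^(−0.596×0.5940) = 0.7019.
D = 58.93 × (0.7811 − 0.7019) + 2.08 × 0.7019 = 4.668 + 1.460 = 6.127 mg/L.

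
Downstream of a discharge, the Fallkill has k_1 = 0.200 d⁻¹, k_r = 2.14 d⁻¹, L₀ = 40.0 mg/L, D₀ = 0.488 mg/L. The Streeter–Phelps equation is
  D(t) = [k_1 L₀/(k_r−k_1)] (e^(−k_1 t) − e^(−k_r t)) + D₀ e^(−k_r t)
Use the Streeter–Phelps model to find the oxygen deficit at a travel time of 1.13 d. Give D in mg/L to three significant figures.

D ≈ 2.97 mg/L

k_1 L₀/(k_r−k_1) = 0.200×40.0/(2.14−0.200) = 8.000/1.940 = 4.124 mg/L.
e^(−k_1 t) = e^(−0.200×1.130) = 0.7977; e^(−k_r t) = e^(−2.14×1.130) = 0.08908.
D = 4.124 × (0.7977 − 0.08908) + 0.488 × 0.08908 = 2.922 + 0.04347 = 2.966 mg/L.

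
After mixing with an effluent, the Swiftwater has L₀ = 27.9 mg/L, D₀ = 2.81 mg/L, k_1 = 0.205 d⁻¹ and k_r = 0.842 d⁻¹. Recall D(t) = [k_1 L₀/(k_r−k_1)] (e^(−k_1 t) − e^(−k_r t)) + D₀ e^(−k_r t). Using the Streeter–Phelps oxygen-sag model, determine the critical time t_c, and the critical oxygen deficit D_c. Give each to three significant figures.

t_c ≈ 1.63 d; D_c ≈ 4.86 mg/L

At the critical point dD/dt = 0, so k_1 L₀ e^(−k_1 t) = k_r D. Substituting D(t) from the Streeter–Phelps equation and solving for t gives
t_c = ln[(k_r/k_1)(1 − D₀(k_r−k_1)/(k_1 L₀))] / (k_r−k_1).
Here k_r−k_1 = 0.6370 d⁻¹ and 1 − D₀(k_r−k_1)/(k_1 L₀) = 1 − 2.81×0.6370/(0.205×27.9) = 0.6870, so
t_c = ln(4.107 × 0.6870) / 0.6370 = 1.037 / 0.6370 = 1.629 d.
L(t_c) = L₀ e^(−k_1 t_c) = 27.9 × 0.7162 = 19.98 mg/L, and at the critical point k_r D_c = k_1 L, so D_c = (0.205/0.842) × 19.98 = 4.865 mg/L.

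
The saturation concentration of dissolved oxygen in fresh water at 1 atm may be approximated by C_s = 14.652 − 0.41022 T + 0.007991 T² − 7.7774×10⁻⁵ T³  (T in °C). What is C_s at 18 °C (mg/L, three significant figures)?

C_s ≈ 9.40 mg/L

C_s = 14.652 − 0.41022×18 + 0.007991×18² − 7.7774×10⁻⁵×18³ = 9.404 mg/L.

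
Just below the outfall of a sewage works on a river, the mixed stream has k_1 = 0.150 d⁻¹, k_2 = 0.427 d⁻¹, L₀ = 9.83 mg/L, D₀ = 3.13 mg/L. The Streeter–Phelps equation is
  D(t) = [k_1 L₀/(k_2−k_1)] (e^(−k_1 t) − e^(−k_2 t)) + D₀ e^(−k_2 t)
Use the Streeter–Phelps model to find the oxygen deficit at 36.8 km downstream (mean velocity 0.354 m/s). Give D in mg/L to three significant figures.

Travel time t = x/v = 36.8 km / (0.354 m/s) = 36800 m / 0.354 m/s = 104000 s = 1.203 d.
k_1 L₀/(k_2−k_1) = 0.150×9.83/(0.427−0.150) = 1.474/0.2770 = 5.323 mg/L.
e^(−k_1 t) = e^(−0.150×1.203) = 0.8349; e^(−k_2 t) = e^(−0.427×1.203) = 0.5982.
D = 5.323 × (0.8349 − 0.5982) + 3.13 × 0.5982 = 1.260 + 1.873 = 3.132 mg/L.

D ≈ 3.13 mg/L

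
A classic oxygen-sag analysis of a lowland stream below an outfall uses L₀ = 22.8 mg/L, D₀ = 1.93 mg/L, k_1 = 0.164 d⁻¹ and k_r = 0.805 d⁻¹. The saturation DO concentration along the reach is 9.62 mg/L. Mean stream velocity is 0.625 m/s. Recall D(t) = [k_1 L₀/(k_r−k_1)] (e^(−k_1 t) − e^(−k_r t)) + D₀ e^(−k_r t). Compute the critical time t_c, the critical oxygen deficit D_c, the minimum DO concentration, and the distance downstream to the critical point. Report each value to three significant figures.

t_c ≈ 1.86 d; D_c ≈ 3.43 mg/L; min DO ≈ 6.19 mg/L; x_c ≈ 100 km

With k_r/k_1 = 4.909 and 1 − D₀(k_r−k_1)/(k_1 L₀) = 0.6691,
t_c = ln(4.909 × 0.6691) / (0.805 − 0.164) = ln(3.285) / 0.6410 = 1.189/0.6410 = 1.855 d.
D_c = (k_1/k_r) L₀ e^(−k_1 t_c) = (0.164/0.805) × 22.8 × e^(−0.164×1.855) = 0.2037 × 22.8 × 0.7377 = 3.426 mg/L.
Minimum DO = C_s − D_c = 9.62 − 3.426 = 6.194 mg/L.
x_c = v t_c = 0.625 m/s × 1.855 d × 86400 s/d = 100200 m ≈ 100 km.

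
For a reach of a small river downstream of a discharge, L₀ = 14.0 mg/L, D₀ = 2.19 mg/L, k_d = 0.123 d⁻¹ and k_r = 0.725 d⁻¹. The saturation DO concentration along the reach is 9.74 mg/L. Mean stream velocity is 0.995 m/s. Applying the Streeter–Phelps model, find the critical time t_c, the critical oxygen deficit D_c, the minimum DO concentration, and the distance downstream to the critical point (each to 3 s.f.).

At the critical point dD/dt = 0, so k_d L₀ e^(−k_d t) = k_r D. Substituting D(t) from the Streeter–Phelps equation and solving for t gives
t_c = ln[(k_r/k_d)(1 − D₀(k_r−k_d)/(k_d L₀))] / (k_r−k_d).
Here k_r−k_d = 0.6020 d⁻¹ and 1 − D₀(k_r−k_d)/(k_d L₀) = 1 − 2.19×0.6020/(0.123×14.0) = 0.2344, so
t_c = ln(5.894 × 0.2344) / 0.6020 = 0.3232 / 0.6020 = 0.5369 d.
D_c = (k_d/k_r) L₀ e^(−k_d t_c) = (0.123/0.725) × 14.0 × e^(−0.123×0.5369) = 0.1697 × 14.0 × 0.9361 = 2.223 mg/L.
Minimum DO = C_s − D_c = 9.74 − 2.223 = 7.517 mg/L.
x_c = v t_c = 0.995 m/s × 0.5369 d × 86400 s/d = 46160 m ≈ 46.2 km.

t_c ≈ 0.537 d; D_c ≈ 2.22 mg/L; min DO ≈ 7.52 mg/L; x_c ≈ 46.2 km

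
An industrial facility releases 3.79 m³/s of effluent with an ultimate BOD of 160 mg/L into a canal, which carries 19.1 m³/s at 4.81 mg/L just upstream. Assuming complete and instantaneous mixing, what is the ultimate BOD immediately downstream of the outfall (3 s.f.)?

Flow-weighted mixing: C = (Q_r C_r + Q_w C_w)/(Q_r + Q_w)
= (19.1×4.81 + 3.79×160)/(19.1 + 3.79) = 698.3/22.89 = 30.51 mg/L.

30.5 mg/L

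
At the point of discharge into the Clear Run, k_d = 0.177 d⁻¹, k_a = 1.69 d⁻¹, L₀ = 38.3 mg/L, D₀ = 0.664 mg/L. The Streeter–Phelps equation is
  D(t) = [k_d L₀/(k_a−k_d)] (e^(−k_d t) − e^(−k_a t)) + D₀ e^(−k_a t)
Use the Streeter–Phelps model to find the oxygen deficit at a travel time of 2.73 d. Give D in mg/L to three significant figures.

k_d L₀/(k_a−k_d) = 0.177×38.3/(1.69−0.177) = 6.779/1.513 = 4.481 mg/L.
e^(−k_d t) = e^(−0.177×2.730) = 0.6168; e^(−k_a t) = e^(−1.69×2.730) = 0.009915.
D = 4.481 × (0.6168 − 0.009915) + 0.664 × 0.009915 = 2.719 + 0.006584 = 2.726 mg/L.

D ≈ 2.73 mg/L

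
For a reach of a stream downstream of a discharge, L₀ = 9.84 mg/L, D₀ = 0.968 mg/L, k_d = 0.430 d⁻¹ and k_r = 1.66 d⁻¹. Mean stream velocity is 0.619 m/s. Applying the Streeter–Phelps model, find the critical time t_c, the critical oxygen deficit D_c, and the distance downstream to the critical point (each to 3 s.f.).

t_c = [1/(k_r−k_d)] ln[(k_r/k_d)(1 − D₀(k_r−k_d)/(k_d L₀))]
= [1/(1.66−0.430)] ln[(1.66/0.430)(1 − 0.968×1.230/(0.430×9.84))]
= (1/1.230) ln[3.860 × 0.7186] = 0.8130 × ln(2.774) = 0.8130 × 1.020 = 0.8295 d.
L(t_c) = L₀ e^(−k_d t_c) = 9.84 × 0.7000 = 6.888 mg/L, and at the critical point k_r D_c = k_d L, so D_c = (0.430/1.66) × 6.888 = 1.784 mg/L.
x_c = v t_c = 0.619 m/s × 0.8295 d × 86400 s/d = 44370 m ≈ 44.4 km.

t_c ≈ 0.830 d; D_c ≈ 1.78 mg/L; x_c ≈ 44.4 km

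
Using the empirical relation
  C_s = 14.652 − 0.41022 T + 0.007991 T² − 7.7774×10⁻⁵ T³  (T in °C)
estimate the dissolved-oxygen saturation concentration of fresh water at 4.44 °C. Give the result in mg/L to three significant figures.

C_s = 14.652 − 0.41022×4.44 + 0.007991×4.44² − 7.7774×10⁻⁵×4.44³ = 12.98 mg/L.

C_s ≈ 13.0 mg/L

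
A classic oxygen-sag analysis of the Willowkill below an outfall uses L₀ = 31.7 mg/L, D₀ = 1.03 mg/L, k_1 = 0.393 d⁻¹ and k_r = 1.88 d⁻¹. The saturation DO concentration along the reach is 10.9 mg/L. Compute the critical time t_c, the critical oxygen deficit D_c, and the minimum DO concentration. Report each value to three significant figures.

t_c ≈ 0.964 d; D_c ≈ 4.54 mg/L; min DO ≈ 6.36 mg/L

With k_r/k_1 = 4.784 and 1 − D₀(k_r−k_1)/(k_1 L₀) = 0.8771,
t_c = ln(4.784 × 0.8771) / (1.88 − 0.393) = ln(4.196) / 1.487 = 1.434/1.487 = 0.9644 d.
L(t_c) = L₀ e^(−k_1 t_c) = 31.7 × 0.6845 = 21.70 mg/L, and at the critical point k_r D_c = k_1 L, so D_c = (0.393/1.88) × 21.70 = 4.536 mg/L.
Minimum DO = C_s − D_c = 10.9 − 4.536 = 6.364 mg/L.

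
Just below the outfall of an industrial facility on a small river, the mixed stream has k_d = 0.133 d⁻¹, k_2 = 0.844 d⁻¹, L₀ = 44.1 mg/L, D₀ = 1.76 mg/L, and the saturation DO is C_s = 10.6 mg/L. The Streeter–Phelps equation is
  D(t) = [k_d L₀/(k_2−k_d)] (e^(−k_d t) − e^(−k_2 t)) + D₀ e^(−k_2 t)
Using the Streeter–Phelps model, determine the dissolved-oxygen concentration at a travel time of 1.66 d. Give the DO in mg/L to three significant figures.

DO ≈ 5.58 mg/L

k_d L₀/(k_2−k_d) = 0.133×44.1/(0.844−0.133) = 5.865/0.7110 = 8.249 mg/L.
e^(−k_d t) = e^(−0.133×1.660) = 0.8019; e^(−k_2 t) = e^(−0.844×1.660) = 0.2463.
D = 8.249 × (0.8019 − 0.2463) + 1.76 × 0.2463 = 4.583 + 0.4336 = 5.017 mg/L.
DO = C_s − D = 10.6 − 5.017 = 5.583 mg/L.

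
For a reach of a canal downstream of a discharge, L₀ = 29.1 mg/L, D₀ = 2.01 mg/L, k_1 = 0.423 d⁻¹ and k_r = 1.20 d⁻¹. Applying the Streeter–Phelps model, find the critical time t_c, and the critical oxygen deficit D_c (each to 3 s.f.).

t_c ≈ 1.17 d; D_c ≈ 6.26 mg/L

t_c = [1/(k_r−k_1)] ln[(k_r/k_1)(1 − D₀(k_r−k_1)/(k_1 L₀))]
= [1/(1.20−0.423)] ln[(1.20/0.423)(1 − 2.01×0.7770/(0.423×29.1))]
= (1/0.7770) ln[2.837 × 0.8731] = 1.287 × ln(2.477) = 1.287 × 0.9070 = 1.167 d.
L(t_c) = L₀ e^(−k_1 t_c) = 29.1 × 0.6103 = 17.76 mg/L, and at the critical point k_r D_c = k_1 L, so D_c = (0.423/1.20) × 17.76 = 6.260 mg/L.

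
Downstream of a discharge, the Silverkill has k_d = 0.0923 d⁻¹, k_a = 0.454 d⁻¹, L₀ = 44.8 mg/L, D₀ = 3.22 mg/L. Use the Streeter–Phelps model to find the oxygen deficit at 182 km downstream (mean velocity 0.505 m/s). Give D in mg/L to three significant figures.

D ≈ 6.54 mg/L

Travel time t = x/v = 182 km / (0.505 m/s) = 182000 m / 0.505 m/s = 360400 s = 4.171 d.
k_d L₀/(k_a−k_d) = 0.0923×44.8/(0.454−0.0923) = 4.135/0.3617 = 11.43 mg/L.
e^(−k_d t) = e^(−0.0923×4.171) = 0.6804; e^(−k_a t) = e^(−0.454×4.171) = 0.1505.
D = 11.43 × (0.6804 − 0.1505) + 3.22 × 0.1505 = 6.058 + 0.4846 = 6.543 mg/L.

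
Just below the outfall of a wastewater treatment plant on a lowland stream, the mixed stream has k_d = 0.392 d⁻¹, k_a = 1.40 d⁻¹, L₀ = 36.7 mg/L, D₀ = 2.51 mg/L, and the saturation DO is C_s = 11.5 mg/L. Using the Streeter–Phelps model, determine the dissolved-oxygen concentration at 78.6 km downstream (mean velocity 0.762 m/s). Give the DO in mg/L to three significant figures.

DO ≈ 4.77 mg/L

Travel time t = x/v = 78.6 km / (0.762 m/s) = 78600 m / 0.762 m/s = 103100 s = 1.194 d.
k_d L₀/(k_a−k_d) = 0.392×36.7/(1.40−0.392) = 14.39/1.008 = 14.27 mg/L.
e^(−k_d t) = e^(−0.392×1.194) = 0.6263; e^(−k_a t) = e^(−1.40×1.194) = 0.1880.
D = 14.27 × (0.6263 − 0.1880) + 2.51 × 0.1880 = 6.255 + 0.4718 = 6.727 mg/L.
DO = C_s − D = 11.5 − 6.727 = 4.773 mg/L.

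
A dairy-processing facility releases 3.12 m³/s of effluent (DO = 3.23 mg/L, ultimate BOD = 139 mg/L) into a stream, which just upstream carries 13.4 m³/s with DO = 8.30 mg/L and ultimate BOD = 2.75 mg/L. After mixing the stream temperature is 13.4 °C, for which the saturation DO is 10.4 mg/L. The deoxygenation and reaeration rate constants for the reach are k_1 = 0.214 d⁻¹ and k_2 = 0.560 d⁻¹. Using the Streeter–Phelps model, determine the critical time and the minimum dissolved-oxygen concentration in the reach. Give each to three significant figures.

Mixed DO = (13.4×8.30 + 3.12×3.23)/(13.4+3.12) = 121.3/16.52 = 7.342 mg/L.
Mixed L₀ = (13.4×2.75 + 3.12×139)/(16.52) = 470.5/16.52 = 28.48 mg/L.
Initial deficit D₀ = C_s − DO₀ = 10.4 − 7.342 = 3.058 mg/L.
t_c = (1/0.3460) ln[(0.560/0.214)(1 − 3.058×0.3460/(0.214×28.48))] = 2.890 × ln(2.163) = 2.229 d.
D_c = (0.214/0.560) × 28.48 × e^(−0.214×2.229) = 0.3821 × 28.48 × 0.6206 = 6.755 mg/L.
Minimum DO = 10.4 − 6.755 = 3.645 mg/L.

t_c ≈ 2.23 d; minimum DO ≈ 3.65 mg/L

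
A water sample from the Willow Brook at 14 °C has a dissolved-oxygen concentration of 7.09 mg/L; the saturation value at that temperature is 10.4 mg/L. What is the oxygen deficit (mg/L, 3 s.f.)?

D = C_s − C = 10.4 − 7.09 = 3.31 mg/L.

D ≈ 3.31 mg/L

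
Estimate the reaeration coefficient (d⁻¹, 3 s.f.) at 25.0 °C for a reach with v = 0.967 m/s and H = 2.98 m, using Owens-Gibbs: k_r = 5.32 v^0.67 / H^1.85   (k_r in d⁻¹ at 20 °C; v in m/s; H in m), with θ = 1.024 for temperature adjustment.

k_r(20) = 5.32 × 0.967^0.67 / 2.98^1.85 = 5.32 × 0.9778 / 7.539 = 0.6900 d⁻¹.
k_r(25.0) = 0.6900 × 1.024^(25.0−20) = 0.6900 × 1.126 = 0.7769 d⁻¹.

k_r ≈ 0.777 d⁻¹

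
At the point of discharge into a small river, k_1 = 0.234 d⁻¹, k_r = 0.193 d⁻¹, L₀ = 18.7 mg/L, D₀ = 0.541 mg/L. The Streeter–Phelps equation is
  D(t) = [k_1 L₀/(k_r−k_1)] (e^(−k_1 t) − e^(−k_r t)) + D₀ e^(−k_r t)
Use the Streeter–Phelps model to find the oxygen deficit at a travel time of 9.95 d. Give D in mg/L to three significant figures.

D ≈ 5.32 mg/L

k_1 L₀/(k_r−k_1) = 0.234×18.7/(0.193−0.234) = 4.376/-0.04100 = -106.7 mg/L.
e^(−k_1 t) = e^(−0.234×9.950) = 0.09746; e^(−k_r t) = e^(−0.193×9.950) = 0.1466.
D = -106.7 × (0.09746 − 0.1466) + 0.541 × 0.1466 = 5.240 + 0.07929 = 5.319 mg/L.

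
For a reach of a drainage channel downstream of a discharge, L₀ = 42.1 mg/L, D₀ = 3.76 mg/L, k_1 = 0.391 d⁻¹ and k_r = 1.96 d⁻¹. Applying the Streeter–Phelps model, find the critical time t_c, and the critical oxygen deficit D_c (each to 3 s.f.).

With k_r/k_1 = 5.013 and 1 − D₀(k_r−k_1)/(k_1 L₀) = 0.6416,
t_c = ln(5.013 × 0.6416) / (1.96 − 0.391) = ln(3.216) / 1.569 = 1.168/1.569 = 0.7446 d.
D_c = (k_1/k_r) L₀ e^(−k_1 t_c) = (0.391/1.96) × 42.1 × e^(−0.391×0.7446) = 0.1995 × 42.1 × 0.7474 = 6.277 mg/L.

t_c ≈ 0.745 d; D_c ≈ 6.28 mg/L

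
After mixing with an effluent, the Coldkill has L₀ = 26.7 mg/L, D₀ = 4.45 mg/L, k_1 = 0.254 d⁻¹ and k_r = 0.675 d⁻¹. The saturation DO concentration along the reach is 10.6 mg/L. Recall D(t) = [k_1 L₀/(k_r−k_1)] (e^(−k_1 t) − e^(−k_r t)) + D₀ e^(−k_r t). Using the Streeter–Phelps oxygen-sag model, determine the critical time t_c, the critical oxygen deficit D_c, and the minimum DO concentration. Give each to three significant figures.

t_c ≈ 1.55 d; D_c ≈ 6.77 mg/L; min DO ≈ 3.83 mg/L

With k_r/k_1 = 2.657 and 1 − D₀(k_r−k_1)/(k_1 L₀) = 0.7238,
t_c = ln(2.657 × 0.7238) / (0.675 − 0.254) = ln(1.923) / 0.4210 = 0.6541/0.4210 = 1.554 d.
D_c = (k_1/k_r) L₀ e^(−k_1 t_c) = (0.254/0.675) × 26.7 × e^(−0.254×1.554) = 0.3763 × 26.7 × 0.6739 = 6.771 mg/L.
Minimum DO = C_s − D_c = 10.6 − 6.771 = 3.829 mg/L.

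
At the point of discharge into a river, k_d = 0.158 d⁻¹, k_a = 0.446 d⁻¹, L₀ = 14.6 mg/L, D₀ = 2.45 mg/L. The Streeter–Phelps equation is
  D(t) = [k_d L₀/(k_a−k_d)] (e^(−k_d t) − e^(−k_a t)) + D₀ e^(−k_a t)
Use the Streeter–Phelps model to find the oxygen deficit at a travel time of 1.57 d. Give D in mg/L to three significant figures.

D ≈ 3.49 mg/L

k_d L₀/(k_a−k_d) = 0.158×14.6/(0.446−0.158) = 2.307/0.2880 = 8.010 mg/L.
e^(−k_d t) = e^(−0.158×1.570) = 0.7803; e^(−k_a t) = e^(−0.446×1.570) = 0.4965.
D = 8.010 × (0.7803 − 0.4965) + 2.45 × 0.4965 = 2.273 + 1.216 = 3.490 mg/L.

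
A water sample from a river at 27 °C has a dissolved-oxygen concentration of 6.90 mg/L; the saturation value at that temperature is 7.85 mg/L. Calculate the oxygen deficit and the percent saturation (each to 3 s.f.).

D = C_s − C = 7.85 − 6.90 = 0.950 mg/L.
% saturation = 6.90/7.85 × 100 = 87.9 %.

D ≈ 0.950 mg/L; 87.9 % saturation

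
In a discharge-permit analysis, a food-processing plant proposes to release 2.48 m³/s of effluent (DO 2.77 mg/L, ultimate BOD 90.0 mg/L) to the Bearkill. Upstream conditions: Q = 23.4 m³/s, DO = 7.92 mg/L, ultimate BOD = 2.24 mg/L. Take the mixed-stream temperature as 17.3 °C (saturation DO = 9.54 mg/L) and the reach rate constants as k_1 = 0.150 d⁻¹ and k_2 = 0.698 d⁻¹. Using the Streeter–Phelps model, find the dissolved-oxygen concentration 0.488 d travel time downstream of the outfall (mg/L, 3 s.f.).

Mixed DO = (23.4×7.92 + 2.48×2.77)/(23.4+2.48) = 192.2/25.88 = 7.426 mg/L.
Mixed L₀ = (23.4×2.24 + 2.48×90.0)/(25.88) = 275.6/25.88 = 10.65 mg/L.
Initial deficit D₀ = C_s − DO₀ = 9.54 − 7.426 = 2.114 mg/L.
D(0.488) = [0.150×10.65/(0.698−0.150)](e^(−0.150×0.488) − e^(−0.698×0.488)) + 2.114 e^(−0.698×0.488)
= 2.915 × (0.9294 − 0.7113) + 2.114 × 0.7113 = 2.139 mg/L.
DO = 9.54 − 2.139 = 7.401 mg/L.

DO ≈ 7.40 mg/L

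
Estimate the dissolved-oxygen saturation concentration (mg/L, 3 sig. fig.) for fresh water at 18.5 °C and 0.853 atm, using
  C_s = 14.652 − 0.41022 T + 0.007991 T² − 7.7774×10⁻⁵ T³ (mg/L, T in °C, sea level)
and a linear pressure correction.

C_s ≈ 7.94 mg/L

At sea level: C_s = 14.652 − 0.41022×18.5 + 0.007991×18.5² − 7.7774×10⁻⁵×18.5³ = 9.305 mg/L.
Pressure correction: C_s' = 9.305 × 0.853 = 7.938 mg/L.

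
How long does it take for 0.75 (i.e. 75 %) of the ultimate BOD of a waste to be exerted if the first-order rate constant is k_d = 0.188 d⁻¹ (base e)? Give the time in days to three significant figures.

t ≈ 7.37 d

y/L₀ = 1 − e^(−k_d t) = 0.75 ⇒ e^(−k_d t) = 0.250
t = −ln(0.250) / 0.188 = 1.386 / 0.188 = 7.374 d.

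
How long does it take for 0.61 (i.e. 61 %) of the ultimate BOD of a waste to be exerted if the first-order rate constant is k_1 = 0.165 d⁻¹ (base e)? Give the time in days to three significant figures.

y/L₀ = 1 − e^(−k_1 t) = 0.61 ⇒ e^(−k_1 t) = 0.390
t = −ln(0.390) / 0.165 = 0.9416 / 0.165 = 5.707 d.

t ≈ 5.71 d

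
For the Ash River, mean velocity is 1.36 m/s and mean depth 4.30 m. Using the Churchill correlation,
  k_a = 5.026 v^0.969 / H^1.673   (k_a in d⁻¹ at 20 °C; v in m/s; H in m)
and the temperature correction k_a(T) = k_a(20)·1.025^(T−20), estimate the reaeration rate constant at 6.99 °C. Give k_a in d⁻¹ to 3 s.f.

k_a ≈ 0.428 d⁻¹

k_a(20) = 5.026 × 1.36^0.969 / 4.30^1.673 = 5.026 × 1.347 / 11.48 = 0.5900 d⁻¹.
k_a(6.99) = 0.5900 × 1.025^(6.99−20) = 0.5900 × 0.7252 = 0.4279 d⁻¹.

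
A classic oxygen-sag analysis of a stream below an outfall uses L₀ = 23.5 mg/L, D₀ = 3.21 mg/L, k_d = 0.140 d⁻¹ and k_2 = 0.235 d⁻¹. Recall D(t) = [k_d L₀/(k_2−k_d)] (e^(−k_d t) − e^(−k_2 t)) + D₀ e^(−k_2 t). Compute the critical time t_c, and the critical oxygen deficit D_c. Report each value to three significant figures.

t_c = [1/(k_2−k_d)] ln[(k_2/k_d)(1 − D₀(k_2−k_d)/(k_d L₀))]
= [1/(0.235−0.140)] ln[(0.235/0.140)(1 − 3.21×0.09500/(0.140×23.5))]
= (1/0.09500) ln[1.679 × 0.9073] = 10.53 × ln(1.523) = 10.53 × 0.4207 = 4.428 d.
L(t_c) = L₀ e^(−k_d t_c) = 23.5 × 0.5380 = 12.64 mg/L, and at the critical point k_2 D_c = k_d L, so D_c = (0.140/0.235) × 12.64 = 7.532 mg/L.

t_c ≈ 4.43 d; D_c ≈ 7.53 mg/L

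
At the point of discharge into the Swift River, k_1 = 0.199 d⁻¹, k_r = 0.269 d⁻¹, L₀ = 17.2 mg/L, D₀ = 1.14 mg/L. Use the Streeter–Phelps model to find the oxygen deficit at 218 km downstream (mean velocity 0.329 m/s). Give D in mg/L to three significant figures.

D ≈ 4.56 mg/L

Travel time t = x/v = 218 km / (0.329 m/s) = 218000 m / 0.329 m/s = 662600 s = 7.669 d.
k_1 L₀/(k_r−k_1) = 0.199×17.2/(0.269−0.199) = 3.423/0.07000 = 48.90 mg/L.
e^(−k_1 t) = e^(−0.199×7.669) = 0.2174; e^(−k_r t) = e^(−0.269×7.669) = 0.1271.
D = 48.90 × (0.2174 − 0.1271) + 1.14 × 0.1271 = 4.415 + 0.1449 = 4.560 mg/L.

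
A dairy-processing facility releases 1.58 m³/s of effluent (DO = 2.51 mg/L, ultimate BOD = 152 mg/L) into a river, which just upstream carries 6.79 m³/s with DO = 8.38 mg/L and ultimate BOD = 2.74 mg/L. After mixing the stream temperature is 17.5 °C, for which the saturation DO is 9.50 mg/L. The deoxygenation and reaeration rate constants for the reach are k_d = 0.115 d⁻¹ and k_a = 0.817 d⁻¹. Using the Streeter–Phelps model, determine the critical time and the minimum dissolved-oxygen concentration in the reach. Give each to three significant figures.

Mixed DO = (6.79×8.38 + 1.58×2.51)/(6.79+1.58) = 60.87/8.370 = 7.272 mg/L.
Mixed L₀ = (6.79×2.74 + 1.58×152)/(8.370) = 258.8/8.370 = 30.92 mg/L.
Initial deficit D₀ = C_s − DO₀ = 9.50 − 7.272 = 2.228 mg/L.
t_c = (1/0.7020) ln[(0.817/0.115)(1 − 2.228×0.7020/(0.115×30.92))] = 1.425 × ln(3.979) = 1.967 d.
D_c = (0.115/0.817) × 30.92 × e^(−0.115×1.967) = 0.1408 × 30.92 × 0.7975 = 3.471 mg/L.
Minimum DO = 9.50 − 3.471 = 6.029 mg/L.

t_c ≈ 1.97 d; minimum DO ≈ 6.03 mg/L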